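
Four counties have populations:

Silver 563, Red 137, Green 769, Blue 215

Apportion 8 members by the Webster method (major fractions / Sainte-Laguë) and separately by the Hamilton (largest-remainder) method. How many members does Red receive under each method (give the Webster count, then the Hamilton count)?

Webster: Silver 3, Red 1, Green 3, Blue 1.
Hamilton: Silver 3, Red 0, Green 4, Blue 1.
Red gets 1 under Webster and 0 under Hamilton.

1 and 0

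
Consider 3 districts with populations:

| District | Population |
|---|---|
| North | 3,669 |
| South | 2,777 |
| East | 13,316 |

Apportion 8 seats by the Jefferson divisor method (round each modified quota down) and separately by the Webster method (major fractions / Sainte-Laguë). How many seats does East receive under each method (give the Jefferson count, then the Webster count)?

6 and 5

Jefferson: North 1, South 1, East 6.
Webster: North 2, South 1, East 5.
East gets 6 under Jefferson and 5 under Webster.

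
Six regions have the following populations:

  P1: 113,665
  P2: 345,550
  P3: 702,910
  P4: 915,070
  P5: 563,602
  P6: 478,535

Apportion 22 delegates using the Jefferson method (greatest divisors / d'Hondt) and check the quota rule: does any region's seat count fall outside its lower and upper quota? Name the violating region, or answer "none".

none

Standard quotas: P1 0.802, P2 2.437, P3 4.957, P4 6.454, P5 3.975, P6 3.375.
Jefferson allocation: P1 0, P2 2, P3 5, P4 7, P5 4, P6 4.
Every allocation lies between the lower and upper quota.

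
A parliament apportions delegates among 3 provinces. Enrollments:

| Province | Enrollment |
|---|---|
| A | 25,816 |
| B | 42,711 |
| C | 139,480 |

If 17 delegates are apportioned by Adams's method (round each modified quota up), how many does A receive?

Standard divisor 208007/17 ≈ 12235.706; standard quotas: A 2.110, B 3.491, C 11.399.
Rounding up gives 3, 4, 12 = 19 seats, so the divisor must be adjusted.
With modified divisor 13400: modified quotas A 1.927, B 3.187, C 10.409.
Rounding up: A 2, B 4, C 11 (total 17).
A receives 2.

2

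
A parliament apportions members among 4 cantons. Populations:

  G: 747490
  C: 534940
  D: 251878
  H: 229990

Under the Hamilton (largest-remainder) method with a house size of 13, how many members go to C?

Total 1764298; standard divisor 1764298/13 ≈ 135715.231.
Standard quotas: G 5.5078, C 3.9416, D 1.8559, H 1.6947.
Lower quotas: G 5, C 3, D 1, H 1 (sum 10, leaving 3 seats).
Remainders in descending order: C 0.9416, D 0.8559, H 0.6947, G 0.5078.
The surplus seats go to C, D, H.
C receives 4.

4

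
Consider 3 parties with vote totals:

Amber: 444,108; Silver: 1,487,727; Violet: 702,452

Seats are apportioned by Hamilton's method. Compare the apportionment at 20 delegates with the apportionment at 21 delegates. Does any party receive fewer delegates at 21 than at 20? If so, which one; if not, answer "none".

At 20 seats: Amber 4, Silver 11, Violet 5.
At 21 seats: Amber 3, Silver 12, Violet 6.
Amber drops from 4 to 3.

Amber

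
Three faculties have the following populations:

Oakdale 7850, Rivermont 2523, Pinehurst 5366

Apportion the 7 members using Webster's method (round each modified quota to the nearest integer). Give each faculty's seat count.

Oakdale 4; Rivermont 1; Pinehurst 2

Standard divisor 15739/7 ≈ 2248.429; standard quotas: Oakdale 3.491, Rivermont 1.122, Pinehurst 2.387.
Rounding to the nearest integer gives 3, 1, 2 = 6 seats, so the divisor must be adjusted.
With modified divisor 2200: modified quotas Oakdale 3.568, Rivermont 1.147, Pinehurst 2.439.
Rounding to the nearest integer: Oakdale 4, Rivermont 1, Pinehurst 2 (total 7).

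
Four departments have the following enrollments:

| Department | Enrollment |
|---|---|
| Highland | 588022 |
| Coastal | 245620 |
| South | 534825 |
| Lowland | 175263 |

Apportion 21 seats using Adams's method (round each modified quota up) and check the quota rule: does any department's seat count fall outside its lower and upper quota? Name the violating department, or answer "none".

Standard quotas: Highland 7.999, Coastal 3.341, South 7.275, Lowland 2.384.
Adams allocation: Highland 8, Coastal 3, South 7, Lowland 3.
Every allocation lies between the lower and upper quota.

none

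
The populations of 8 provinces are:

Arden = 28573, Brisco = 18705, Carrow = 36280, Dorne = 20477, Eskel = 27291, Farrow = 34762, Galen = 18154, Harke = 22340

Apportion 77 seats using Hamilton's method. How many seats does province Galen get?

Standard divisor: 206582 ÷ 77 ≈ 2682.883.
Standard quotas: Arden 10.6501, Brisco 6.9720, Carrow 13.5228, Dorne 7.6325, Eskel 10.1723, Farrow 12.9570, Galen 6.7666, Harke 8.3269.
Lower quotas: Arden 10, Brisco 6, Carrow 13, Dorne 7, Eskel 10, Farrow 12, Galen 6, Harke 8 (sum 72, leaving 5 seats).
Remainders in descending order: Brisco 0.9720, Farrow 0.9570, Galen 0.7666, Arden 0.6501, Dorne 0.6325, Carrow 0.5228, Harke 0.3269, Eskel 0.1723.
The surplus seats go to Brisco, Farrow, Galen, Arden, Dorne.
Galen receives 7.

7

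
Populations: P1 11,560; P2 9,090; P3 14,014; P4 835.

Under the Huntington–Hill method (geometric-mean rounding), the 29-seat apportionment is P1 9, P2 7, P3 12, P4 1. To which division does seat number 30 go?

P1

Priority for the next seat is population ÷ (√(s·(s+1))).
Priorities: P1 1218.531, P2 1214.702, P3 1122.018, P4 590.434.
Highest priority: P1.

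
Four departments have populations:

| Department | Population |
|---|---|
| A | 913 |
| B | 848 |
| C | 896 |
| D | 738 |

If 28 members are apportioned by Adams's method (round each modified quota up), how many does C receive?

Standard divisor 3395/28 ≈ 121.25; standard quotas: A 7.530, B 6.994, C 7.390, D 6.087.
Rounding up gives 8, 7, 8, 7 = 30 seats, so the divisor must be adjusted.
With modified divisor 130: modified quotas A 7.023, B 6.523, C 6.892, D 5.677.
Rounding up: A 8, B 7, C 7, D 6 (total 28).
C receives 7.

7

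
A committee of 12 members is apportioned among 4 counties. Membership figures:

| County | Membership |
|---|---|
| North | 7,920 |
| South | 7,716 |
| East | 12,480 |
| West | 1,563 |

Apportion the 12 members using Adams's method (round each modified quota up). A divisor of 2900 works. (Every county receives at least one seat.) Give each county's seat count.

North 3; South 3; East 5; West 1

With modified divisor 2900: modified quotas North 2.731, South 2.661, East 4.303, West 0.539.
Rounding up: North 3, South 3, East 5, West 1 (total 12).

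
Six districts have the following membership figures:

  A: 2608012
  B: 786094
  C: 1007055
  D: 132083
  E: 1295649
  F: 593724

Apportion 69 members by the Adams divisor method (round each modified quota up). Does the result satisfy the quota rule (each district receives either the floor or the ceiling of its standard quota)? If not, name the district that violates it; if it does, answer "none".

Standard quotas: A 28.019, B 8.445, C 10.819, D 1.419, E 13.920, F 6.379.
Adams allocation: A 27, B 8, C 11, D 2, E 14, F 7.
A has quota 28.019 (lower 28, upper 29) but receives 27 — outside the quota interval.

A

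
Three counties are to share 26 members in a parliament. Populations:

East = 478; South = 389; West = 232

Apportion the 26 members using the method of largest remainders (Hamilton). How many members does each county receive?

East 11; South 9; West 6

The standard divisor is 1099/26 ≈ 42.269.
Standard quotas: East 11.308, South 9.203, West 5.489.
Lower quotas: East 11, South 9, West 5 (sum 25, leaving 1 seat).
Remainders in descending order: West 0.489, East 0.308, South 0.203.
Largest remainder: West receives the extra seat.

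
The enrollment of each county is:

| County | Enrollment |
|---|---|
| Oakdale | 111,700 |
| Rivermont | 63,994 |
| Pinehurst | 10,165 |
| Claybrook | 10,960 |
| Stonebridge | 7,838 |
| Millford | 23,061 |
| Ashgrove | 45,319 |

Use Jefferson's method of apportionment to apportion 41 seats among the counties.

Oakdale 18; Rivermont 10; Pinehurst 1; Claybrook 1; Stonebridge 1; Millford 3; Ashgrove 7

Standard divisor 273037/41 ≈ 6659.439; standard quotas: Oakdale 16.773, Rivermont 9.610, Pinehurst 1.526, Claybrook 1.646, Stonebridge 1.177, Millford 3.463, Ashgrove 6.805.
Rounding down gives 16, 9, 1, 1, 1, 3, 6 = 37 seats, so the divisor must be adjusted.
With modified divisor 6000: modified quotas Oakdale 18.617, Rivermont 10.666, Pinehurst 1.694, Claybrook 1.827, Stonebridge 1.306, Millford 3.844, Ashgrove 7.553.
Rounding down: Oakdale 18, Rivermont 10, Pinehurst 1, Claybrook 1, Stonebridge 1, Millford 3, Ashgrove 7 (total 41).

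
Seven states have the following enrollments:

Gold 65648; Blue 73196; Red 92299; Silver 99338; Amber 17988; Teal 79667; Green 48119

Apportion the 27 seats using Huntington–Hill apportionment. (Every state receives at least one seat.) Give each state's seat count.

With divisor 17975: modified quotas Gold 3.652, Blue 4.072, Red 5.135, Silver 5.526, Amber 1.001, Teal 4.432, Green 2.677.
Geometric-mean thresholds: Gold √(3·4)=3.464, Blue √(4·5)=4.472, Red √(5·6)=5.477, Silver √(5·6)=5.477, Amber √(1·2)=1.414, Teal √(4·5)=4.472, Green √(2·3)=2.449.
Each quota rounded against its threshold gives Gold 4, Blue 4, Red 5, Silver 6, Amber 1, Teal 4, Green 3 (total 27).

Gold: 4, Blue: 4, Red: 5, Silver: 6, Amber: 1, Teal: 4, Green: 3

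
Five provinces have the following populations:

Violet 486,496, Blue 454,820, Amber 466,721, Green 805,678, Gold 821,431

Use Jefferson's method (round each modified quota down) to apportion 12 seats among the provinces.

Violet 2, Blue 2, Amber 2, Green 3, Gold 3

Standard divisor 3035146/12 ≈ 252928.833; standard quotas: Violet 1.923, Blue 1.798, Amber 1.845, Green 3.185, Gold 3.248.
Rounding down gives 1, 1, 1, 3, 3 = 9 seats, so the divisor must be adjusted.
With modified divisor 216400: modified quotas Violet 2.248, Blue 2.102, Amber 2.157, Green 3.723, Gold 3.796.
Rounding down: Violet 2, Blue 2, Amber 2, Green 3, Gold 3 (total 12).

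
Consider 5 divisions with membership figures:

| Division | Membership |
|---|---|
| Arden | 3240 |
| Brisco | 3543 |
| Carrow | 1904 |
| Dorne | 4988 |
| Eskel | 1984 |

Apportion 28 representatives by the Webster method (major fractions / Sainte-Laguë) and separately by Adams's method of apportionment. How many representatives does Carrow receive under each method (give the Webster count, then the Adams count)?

Webster: Arden 6, Brisco 6, Carrow 3, Dorne 9, Eskel 4.
Adams: Arden 6, Brisco 6, Carrow 4, Dorne 8, Eskel 4.
Carrow gets 3 under Webster and 4 under Adams.

3 and 4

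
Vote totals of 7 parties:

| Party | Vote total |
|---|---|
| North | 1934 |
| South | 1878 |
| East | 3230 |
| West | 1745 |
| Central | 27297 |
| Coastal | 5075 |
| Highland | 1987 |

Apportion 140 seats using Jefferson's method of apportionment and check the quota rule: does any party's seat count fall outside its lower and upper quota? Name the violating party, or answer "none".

Standard quotas: North 6.275, South 6.094, East 10.481, West 5.662, Central 88.573, Coastal 16.467, Highland 6.447.
Jefferson allocation: North 6, South 6, East 10, West 5, Central 91, Coastal 16, Highland 6.
Central has quota 88.573 (lower 88, upper 89) but receives 91 — outside the quota interval.

Central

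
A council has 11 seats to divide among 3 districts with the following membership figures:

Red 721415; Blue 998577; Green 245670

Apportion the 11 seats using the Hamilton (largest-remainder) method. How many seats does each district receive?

Red: 4; Blue: 6; Green: 1

The standard divisor is 1965662/11 ≈ 178696.545.
Standard quotas: Red 4.0371, Blue 5.5881, Green 1.3748.
Lower quotas: Red 4, Blue 5, Green 1 (sum 10, leaving 1 seat).
Remainders in descending order: Blue 0.5881, Green 0.3748, Red 0.0371.
The surplus seat goes to Blue.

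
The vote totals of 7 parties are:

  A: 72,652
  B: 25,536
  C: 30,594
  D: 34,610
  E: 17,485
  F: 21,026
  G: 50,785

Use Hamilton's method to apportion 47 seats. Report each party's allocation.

A: 14, B: 5, C: 6, D: 6, E: 3, F: 4, G: 9

Total 252688; standard divisor 252688/47 ≈ 5376.34.
Standard quotas: A 13.5133, B 4.7497, C 5.6905, D 6.4375, E 3.2522, F 3.9108, G 9.4460.
Lower quotas: A 13, B 4, C 5, D 6, E 3, F 3, G 9 (sum 43, leaving 4 seats).
Remainders in descending order: F 0.9108, B 0.7497, C 0.6905, A 0.5133, G 0.4460, D 0.4375, E 0.2522.
Largest remainders: F, B, C, A receive the extra seats.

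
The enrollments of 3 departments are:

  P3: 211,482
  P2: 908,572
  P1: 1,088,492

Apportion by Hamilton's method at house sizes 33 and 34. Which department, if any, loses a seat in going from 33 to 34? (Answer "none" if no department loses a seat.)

none

At 33 seats: P3 3, P2 14, P1 16.
At 34 seats: P3 3, P2 14, P1 17.
No department's allocation decreased.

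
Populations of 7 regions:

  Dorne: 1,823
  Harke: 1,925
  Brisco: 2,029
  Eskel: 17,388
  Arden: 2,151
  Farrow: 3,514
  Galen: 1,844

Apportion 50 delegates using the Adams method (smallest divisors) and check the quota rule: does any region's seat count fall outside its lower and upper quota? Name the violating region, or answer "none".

Eskel

Standard quotas: Dorne 2.972, Harke 3.138, Brisco 3.307, Eskel 28.343, Arden 3.506, Farrow 5.728, Galen 3.006.
Adams allocation: Dorne 3, Harke 3, Brisco 4, Eskel 27, Arden 4, Farrow 6, Galen 3.
Eskel has quota 28.343 (lower 28, upper 29) but receives 27 — outside the quota interval.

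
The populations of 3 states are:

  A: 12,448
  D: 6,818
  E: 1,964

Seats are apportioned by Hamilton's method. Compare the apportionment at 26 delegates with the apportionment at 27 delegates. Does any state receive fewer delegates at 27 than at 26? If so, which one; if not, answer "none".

E

At 26 seats: A 15, D 8, E 3.
At 27 seats: A 16, D 9, E 2.
E drops from 3 to 2.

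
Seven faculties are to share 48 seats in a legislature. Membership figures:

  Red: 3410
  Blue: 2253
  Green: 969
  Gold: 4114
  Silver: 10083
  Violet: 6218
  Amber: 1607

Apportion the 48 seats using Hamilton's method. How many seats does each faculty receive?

Total 28654; standard divisor 28654/48 ≈ 596.958.
Standard quotas: Red 5.7123, Blue 3.7741, Green 1.6232, Gold 6.8916, Silver 16.8906, Violet 10.4161, Amber 2.6920.
Lower quotas: Red 5, Blue 3, Green 1, Gold 6, Silver 16, Violet 10, Amber 2 (sum 43, leaving 5 seats).
Remainders in descending order: Gold 0.8916, Silver 0.8906, Blue 0.7741, Red 0.7123, Amber 0.6920, Green 0.6232, Violet 0.4161.
The surplus seats go to Gold, Silver, Blue, Red, Amber.

Red 6, Blue 4, Green 1, Gold 7, Silver 17, Violet 10, Amber 3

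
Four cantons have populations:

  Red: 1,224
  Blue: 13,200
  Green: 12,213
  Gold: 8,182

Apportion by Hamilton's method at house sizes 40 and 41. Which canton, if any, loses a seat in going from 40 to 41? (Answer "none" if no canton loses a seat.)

Red

At 40 seats: Red 2, Blue 15, Green 14, Gold 9.
At 41 seats: Red 1, Blue 16, Green 14, Gold 10.
Red drops from 2 to 1.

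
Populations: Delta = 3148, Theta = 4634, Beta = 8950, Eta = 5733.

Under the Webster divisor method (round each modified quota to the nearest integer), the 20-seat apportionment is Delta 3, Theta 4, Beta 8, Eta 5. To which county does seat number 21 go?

Beta

Priority for the next seat is population ÷ (current seats + 0.5).
Priorities: Delta 899.429, Theta 1029.778, Beta 1052.941, Eta 1042.364.
Highest priority: Beta.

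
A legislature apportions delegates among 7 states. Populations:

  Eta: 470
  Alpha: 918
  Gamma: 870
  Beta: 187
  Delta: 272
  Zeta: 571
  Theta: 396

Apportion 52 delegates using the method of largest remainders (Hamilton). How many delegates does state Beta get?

The standard divisor is 3684/52 ≈ 70.846.
Standard quotas: Eta 6.634, Alpha 12.958, Gamma 12.280, Beta 2.640, Delta 3.839, Zeta 8.060, Theta 5.590.
Lower quotas: Eta 6, Alpha 12, Gamma 12, Beta 2, Delta 3, Zeta 8, Theta 5 (sum 48, leaving 4 seats).
Remainders in descending order: Alpha 0.958, Delta 0.839, Beta 0.640, Eta 0.634, Theta 0.590, Gamma 0.280, Zeta 0.060.
The surplus seats go to Alpha, Delta, Beta, Eta.
Beta receives 3.

3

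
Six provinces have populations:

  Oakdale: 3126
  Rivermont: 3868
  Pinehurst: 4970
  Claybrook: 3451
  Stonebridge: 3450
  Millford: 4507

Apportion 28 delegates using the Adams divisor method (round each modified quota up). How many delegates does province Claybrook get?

Standard divisor 23372/28 ≈ 834.714; standard quotas: Oakdale 3.745, Rivermont 4.634, Pinehurst 5.954, Claybrook 4.134, Stonebridge 4.133, Millford 5.399.
Rounding up gives 4, 5, 6, 5, 5, 6 = 31 seats, so the divisor must be adjusted.
With modified divisor 930: modified quotas Oakdale 3.361, Rivermont 4.159, Pinehurst 5.344, Claybrook 3.711, Stonebridge 3.710, Millford 4.846.
Rounding up: Oakdale 4, Rivermont 5, Pinehurst 6, Claybrook 4, Stonebridge 4, Millford 5 (total 28).
Claybrook receives 4.

4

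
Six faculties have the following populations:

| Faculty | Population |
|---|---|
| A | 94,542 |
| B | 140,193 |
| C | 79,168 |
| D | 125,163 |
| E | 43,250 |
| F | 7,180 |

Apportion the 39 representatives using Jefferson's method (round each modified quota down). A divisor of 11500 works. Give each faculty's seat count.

A 8, B 12, C 6, D 10, E 3, F 0

With modified divisor 11500: modified quotas A 8.221, B 12.191, C 6.884, D 10.884, E 3.761, F 0.624.
Rounding down: A 8, B 12, C 6, D 10, E 3, F 0 (total 39).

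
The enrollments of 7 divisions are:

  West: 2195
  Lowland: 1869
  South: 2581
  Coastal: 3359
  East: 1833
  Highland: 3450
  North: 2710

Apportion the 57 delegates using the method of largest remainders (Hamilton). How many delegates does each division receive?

The standard divisor is 17997/57 ≈ 315.737.
Standard quotas: West 6.952, Lowland 5.919, South 8.175, Coastal 10.639, East 5.805, Highland 10.927, North 8.583.
Lower quotas: West 6, Lowland 5, South 8, Coastal 10, East 5, Highland 10, North 8 (sum 52, leaving 5 seats).
Remainders in descending order: West 0.952, Highland 0.927, Lowland 0.919, East 0.805, Coastal 0.639, North 0.583, South 0.175.
Largest remainders: West, Highland, Lowland, East, Coastal receive the extra seats.

West 7; Lowland 6; South 8; Coastal 11; East 6; Highland 11; North 8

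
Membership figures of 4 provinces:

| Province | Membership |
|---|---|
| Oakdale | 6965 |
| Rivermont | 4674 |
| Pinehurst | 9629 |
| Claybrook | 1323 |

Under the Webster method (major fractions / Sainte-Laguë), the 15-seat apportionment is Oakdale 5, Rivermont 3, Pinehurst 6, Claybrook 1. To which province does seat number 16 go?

Pinehurst

Priority for the next seat is population ÷ (current seats + 0.5).
Priorities: Oakdale 1266.364, Rivermont 1335.429, Pinehurst 1481.385, Claybrook 882.000.
Highest priority: Pinehurst.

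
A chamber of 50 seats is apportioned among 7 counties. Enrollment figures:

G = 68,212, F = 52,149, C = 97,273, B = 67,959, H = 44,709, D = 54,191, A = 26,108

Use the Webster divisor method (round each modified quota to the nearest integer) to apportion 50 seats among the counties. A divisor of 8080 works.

G 8, F 6, C 12, B 8, H 6, D 7, A 3

With modified divisor 8080: modified quotas G 8.442, F 6.454, C 12.039, B 8.411, H 5.533, D 6.707, A 3.231.
Rounding to the nearest integer: G 8, F 6, C 12, B 8, H 6, D 7, A 3 (total 50).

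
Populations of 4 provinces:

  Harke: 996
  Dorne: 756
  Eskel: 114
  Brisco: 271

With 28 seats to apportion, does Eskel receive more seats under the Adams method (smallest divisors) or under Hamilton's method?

Adams

Adams: Harke 12, Dorne 10, Eskel 2, Brisco 4.
Hamilton: Harke 13, Dorne 10, Eskel 1, Brisco 4.
Eskel gets 2 under Adams and 1 under Hamilton.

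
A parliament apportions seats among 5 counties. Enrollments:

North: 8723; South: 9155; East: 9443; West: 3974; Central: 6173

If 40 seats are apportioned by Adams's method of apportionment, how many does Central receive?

Standard divisor 37468/40 ≈ 936.7; standard quotas: North 9.312, South 9.774, East 10.081, West 4.243, Central 6.590.
Rounding up gives 10, 10, 11, 5, 7 = 43 seats, so the divisor must be adjusted.
With modified divisor 1000: modified quotas North 8.723, South 9.155, East 9.443, West 3.974, Central 6.173.
Rounding up: North 9, South 10, East 10, West 4, Central 7 (total 40).
Central receives 7.

7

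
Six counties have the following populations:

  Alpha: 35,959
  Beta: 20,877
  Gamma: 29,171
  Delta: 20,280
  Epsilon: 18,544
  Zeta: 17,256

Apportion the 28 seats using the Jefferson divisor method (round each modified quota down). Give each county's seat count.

Standard divisor 142087/28 ≈ 5074.536; standard quotas: Alpha 7.086, Beta 4.114, Gamma 5.749, Delta 3.996, Epsilon 3.654, Zeta 3.401.
Rounding down gives 7, 4, 5, 3, 3, 3 = 25 seats, so the divisor must be adjusted.
With modified divisor 4600: modified quotas Alpha 7.817, Beta 4.538, Gamma 6.342, Delta 4.409, Epsilon 4.031, Zeta 3.751.
Rounding down: Alpha 7, Beta 4, Gamma 6, Delta 4, Epsilon 4, Zeta 3 (total 28).

Alpha 7, Beta 4, Gamma 6, Delta 4, Epsilon 4, Zeta 3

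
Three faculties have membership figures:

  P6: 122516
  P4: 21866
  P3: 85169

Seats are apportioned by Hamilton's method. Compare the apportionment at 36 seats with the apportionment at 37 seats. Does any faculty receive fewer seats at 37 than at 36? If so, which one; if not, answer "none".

P4

At 36 seats: P6 19, P4 4, P3 13.
At 37 seats: P6 20, P4 3, P3 14.
P4 drops from 4 to 3.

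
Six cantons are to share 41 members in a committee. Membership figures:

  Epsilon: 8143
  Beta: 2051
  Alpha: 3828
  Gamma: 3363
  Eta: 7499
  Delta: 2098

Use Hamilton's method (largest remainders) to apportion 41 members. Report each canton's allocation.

The standard divisor is 26982/41 ≈ 658.098.
Standard quotas: Epsilon 12.3735, Beta 3.1166, Alpha 5.8168, Gamma 5.1102, Eta 11.3950, Delta 3.1880.
Lower quotas: Epsilon 12, Beta 3, Alpha 5, Gamma 5, Eta 11, Delta 3 (sum 39, leaving 2 seats).
Remainders in descending order: Alpha 0.8168, Eta 0.3950, Epsilon 0.3735, Delta 0.1880, Beta 0.1166, Gamma 0.1102.
The surplus seats go to Alpha, Eta.

Epsilon=12; Beta=3; Alpha=6; Gamma=5; Eta=12; Delta=3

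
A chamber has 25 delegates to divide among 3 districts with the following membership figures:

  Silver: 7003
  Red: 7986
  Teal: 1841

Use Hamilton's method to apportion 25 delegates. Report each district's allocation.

Standard divisor: 16830 ÷ 25 ≈ 673.2.
Standard quotas: Silver 10.4026, Red 11.8627, Teal 2.7347.
Lower quotas: Silver 10, Red 11, Teal 2 (sum 23, leaving 2 seats).
Remainders in descending order: Red 0.8627, Teal 0.7347, Silver 0.4026.
Largest remainders: Red, Teal receive the extra seats.

Silver=10; Red=12; Teal=3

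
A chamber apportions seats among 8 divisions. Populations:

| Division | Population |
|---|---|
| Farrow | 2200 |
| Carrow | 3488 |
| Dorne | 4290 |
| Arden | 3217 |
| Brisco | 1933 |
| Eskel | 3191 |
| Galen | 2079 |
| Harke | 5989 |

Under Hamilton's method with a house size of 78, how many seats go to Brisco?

6

The standard divisor is 26387/78 ≈ 338.295.
Standard quotas: Farrow 6.5032, Carrow 10.3105, Dorne 12.6812, Arden 9.5095, Brisco 5.7140, Eskel 9.4326, Galen 6.1455, Harke 17.7035.
Lower quotas: Farrow 6, Carrow 10, Dorne 12, Arden 9, Brisco 5, Eskel 9, Galen 6, Harke 17 (sum 74, leaving 4 seats).
Remainders in descending order: Brisco 0.7140, Harke 0.7035, Dorne 0.6812, Arden 0.5095, Farrow 0.5032, Eskel 0.4326, Carrow 0.3105, Galen 0.1455.
The surplus seats go to Brisco, Harke, Dorne, Arden.
Brisco receives 6.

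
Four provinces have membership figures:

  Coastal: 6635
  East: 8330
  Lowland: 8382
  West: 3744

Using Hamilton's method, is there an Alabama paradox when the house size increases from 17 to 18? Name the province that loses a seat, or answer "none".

At 17 seats: Coastal 4, East 5, Lowland 5, West 3.
At 18 seats: Coastal 4, East 6, Lowland 6, West 2.
West drops from 3 to 2.

West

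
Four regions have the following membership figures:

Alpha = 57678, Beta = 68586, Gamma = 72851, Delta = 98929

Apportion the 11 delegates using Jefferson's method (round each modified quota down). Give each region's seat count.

Alpha 2; Beta 2; Gamma 3; Delta 4

Standard divisor 298044/11 ≈ 27094.909; standard quotas: Alpha 2.129, Beta 2.531, Gamma 2.689, Delta 3.651.
Rounding down gives 2, 2, 2, 3 = 9 seats, so the divisor must be adjusted.
With modified divisor 23600: modified quotas Alpha 2.444, Beta 2.906, Gamma 3.087, Delta 4.192.
Rounding down: Alpha 2, Beta 2, Gamma 3, Delta 4 (total 11).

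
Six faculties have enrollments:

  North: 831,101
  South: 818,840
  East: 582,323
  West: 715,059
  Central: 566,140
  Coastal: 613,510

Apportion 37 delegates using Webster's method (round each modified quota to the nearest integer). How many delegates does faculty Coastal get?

Standard divisor 4126973/37 ≈ 111539.811; standard quotas: North 7.451, South 7.341, East 5.221, West 6.411, Central 5.076, Coastal 5.500.
Rounding to the nearest integer gives 7, 7, 5, 6, 5, 6 = 36 seats, so the divisor must be adjusted.
With modified divisor 110400: modified quotas North 7.528, South 7.417, East 5.275, West 6.477, Central 5.128, Coastal 5.557.
Rounding to the nearest integer: North 8, South 7, East 5, West 6, Central 5, Coastal 6 (total 37).
Coastal receives 6.

6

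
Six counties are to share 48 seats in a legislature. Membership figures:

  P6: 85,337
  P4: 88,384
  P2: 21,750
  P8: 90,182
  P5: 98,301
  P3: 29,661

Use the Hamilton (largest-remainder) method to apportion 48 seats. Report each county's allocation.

P6=10, P4=10, P2=3, P8=11, P5=11, P3=3

The standard divisor is 413615/48 ≈ 8616.979.
Standard quotas: P6 9.9034, P4 10.2570, P2 2.5241, P8 10.4656, P5 11.4078, P3 3.4422.
Lower quotas: P6 9, P4 10, P2 2, P8 10, P5 11, P3 3 (sum 45, leaving 3 seats).
Remainders in descending order: P6 0.9034, P2 0.5241, P8 0.4656, P3 0.4422, P5 0.4078, P4 0.2570.
The surplus seats go to P6, P2, P8.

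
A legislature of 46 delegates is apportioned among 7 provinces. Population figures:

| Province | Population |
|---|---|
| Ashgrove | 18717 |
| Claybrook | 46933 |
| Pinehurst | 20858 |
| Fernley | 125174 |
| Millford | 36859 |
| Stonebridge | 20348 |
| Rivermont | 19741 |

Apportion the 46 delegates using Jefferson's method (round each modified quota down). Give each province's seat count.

Ashgrove: 3, Claybrook: 7, Pinehurst: 3, Fernley: 21, Millford: 6, Stonebridge: 3, Rivermont: 3

Standard divisor 288630/46 ≈ 6274.565; standard quotas: Ashgrove 2.983, Claybrook 7.480, Pinehurst 3.324, Fernley 19.949, Millford 5.874, Stonebridge 3.243, Rivermont 3.146.
Rounding down gives 2, 7, 3, 19, 5, 3, 3 = 42 seats, so the divisor must be adjusted.
With modified divisor 5900: modified quotas Ashgrove 3.172, Claybrook 7.955, Pinehurst 3.535, Fernley 21.216, Millford 6.247, Stonebridge 3.449, Rivermont 3.346.
Rounding down: Ashgrove 3, Claybrook 7, Pinehurst 3, Fernley 21, Millford 6, Stonebridge 3, Rivermont 3 (total 46).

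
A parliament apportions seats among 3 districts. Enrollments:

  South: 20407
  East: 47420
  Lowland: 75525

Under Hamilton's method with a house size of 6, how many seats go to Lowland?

Total 143352; standard divisor 143352/6 = 23892.
Standard quotas: South 0.8541, East 1.9848, Lowland 3.1611.
Lower quotas: South 0, East 1, Lowland 3 (sum 4, leaving 2 seats).
Remainders in descending order: East 0.9848, South 0.8541, Lowland 0.1611.
The surplus seats go to East, South.
Lowland receives 3.

3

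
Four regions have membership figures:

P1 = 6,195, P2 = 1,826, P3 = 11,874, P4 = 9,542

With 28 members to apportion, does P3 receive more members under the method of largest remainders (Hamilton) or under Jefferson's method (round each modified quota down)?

Hamilton: P1 6, P2 2, P3 11, P4 9.
Jefferson: P1 6, P2 1, P3 12, P4 9.
P3 gets 11 under Hamilton and 12 under Jefferson.

Jefferson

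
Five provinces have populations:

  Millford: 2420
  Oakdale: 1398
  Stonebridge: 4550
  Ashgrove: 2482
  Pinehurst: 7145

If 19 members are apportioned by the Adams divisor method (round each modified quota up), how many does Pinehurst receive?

7

Standard divisor 17995/19 ≈ 947.105; standard quotas: Millford 2.555, Oakdale 1.476, Stonebridge 4.804, Ashgrove 2.621, Pinehurst 7.544.
Rounding up gives 3, 2, 5, 3, 8 = 21 seats, so the divisor must be adjusted.
With modified divisor 1160: modified quotas Millford 2.086, Oakdale 1.205, Stonebridge 3.922, Ashgrove 2.140, Pinehurst 6.159.
Rounding up: Millford 3, Oakdale 2, Stonebridge 4, Ashgrove 3, Pinehurst 7 (total 19).
Pinehurst receives 7.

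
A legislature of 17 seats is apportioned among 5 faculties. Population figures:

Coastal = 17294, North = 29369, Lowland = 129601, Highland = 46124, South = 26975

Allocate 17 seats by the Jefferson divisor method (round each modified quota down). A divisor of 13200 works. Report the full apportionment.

With modified divisor 13200: modified quotas Coastal 1.310, North 2.225, Lowland 9.818, Highland 3.494, South 2.044.
Rounding down: Coastal 1, North 2, Lowland 9, Highland 3, South 2 (total 17).

Coastal 1, North 2, Lowland 9, Highland 3, South 2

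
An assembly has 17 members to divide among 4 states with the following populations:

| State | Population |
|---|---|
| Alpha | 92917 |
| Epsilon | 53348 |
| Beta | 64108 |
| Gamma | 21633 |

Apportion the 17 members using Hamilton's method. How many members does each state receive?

The standard divisor is 232006/17 ≈ 13647.412.
Standard quotas: Alpha 6.8084, Epsilon 3.9090, Beta 4.6974, Gamma 1.5851.
Lower quotas: Alpha 6, Epsilon 3, Beta 4, Gamma 1 (sum 14, leaving 3 seats).
Remainders in descending order: Epsilon 0.9090, Alpha 0.8084, Beta 0.6974, Gamma 0.5851.
The surplus seats go to Epsilon, Alpha, Beta.

Alpha=7; Epsilon=4; Beta=5; Gamma=1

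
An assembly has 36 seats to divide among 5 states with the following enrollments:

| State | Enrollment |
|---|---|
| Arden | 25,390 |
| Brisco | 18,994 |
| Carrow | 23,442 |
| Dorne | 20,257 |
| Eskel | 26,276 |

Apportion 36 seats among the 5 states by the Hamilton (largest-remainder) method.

The standard divisor is 114359/36 ≈ 3176.639.
Standard quotas: Arden 7.9927, Brisco 5.9793, Carrow 7.3795, Dorne 6.3769, Eskel 8.2716.
Lower quotas: Arden 7, Brisco 5, Carrow 7, Dorne 6, Eskel 8 (sum 33, leaving 3 seats).
Remainders in descending order: Arden 0.9927, Brisco 0.9793, Carrow 0.3795, Dorne 0.3769, Eskel 0.2716.
Largest remainders: Arden, Brisco, Carrow receive the extra seats.

Arden: 8; Brisco: 6; Carrow: 8; Dorne: 6; Eskel: 8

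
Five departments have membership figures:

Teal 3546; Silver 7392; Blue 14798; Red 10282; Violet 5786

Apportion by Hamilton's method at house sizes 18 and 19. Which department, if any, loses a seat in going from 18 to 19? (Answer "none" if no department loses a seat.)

Teal

At 18 seats: Teal 2, Silver 3, Blue 6, Red 4, Violet 3.
At 19 seats: Teal 1, Silver 3, Blue 7, Red 5, Violet 3.
Teal drops from 2 to 1.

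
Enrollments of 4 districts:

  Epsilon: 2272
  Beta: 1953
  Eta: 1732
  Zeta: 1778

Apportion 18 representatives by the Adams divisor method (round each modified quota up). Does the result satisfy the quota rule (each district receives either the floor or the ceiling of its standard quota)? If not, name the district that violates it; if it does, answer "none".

Standard quotas: Epsilon 5.287, Beta 4.545, Eta 4.031, Zeta 4.138.
Adams allocation: Epsilon 5, Beta 5, Eta 4, Zeta 4.
Every allocation lies between the lower and upper quota.

none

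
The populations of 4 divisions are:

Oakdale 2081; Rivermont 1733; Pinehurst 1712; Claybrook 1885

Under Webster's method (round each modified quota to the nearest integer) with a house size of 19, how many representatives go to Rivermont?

Standard divisor 7411/19 ≈ 390.053; standard quotas: Oakdale 5.335, Rivermont 4.443, Pinehurst 4.389, Claybrook 4.833.
Rounding to the nearest integer gives 5, 4, 4, 5 = 18 seats, so the divisor must be adjusted.
With modified divisor 383: modified quotas Oakdale 5.433, Rivermont 4.525, Pinehurst 4.470, Claybrook 4.922.
Rounding to the nearest integer: Oakdale 5, Rivermont 5, Pinehurst 4, Claybrook 5 (total 19).
Rivermont receives 5.

5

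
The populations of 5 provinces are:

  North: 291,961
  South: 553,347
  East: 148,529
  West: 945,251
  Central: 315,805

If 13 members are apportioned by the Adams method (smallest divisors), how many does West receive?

5

Standard divisor 2254893/13 ≈ 173453.308; standard quotas: North 1.683, South 3.190, East 0.856, West 5.450, Central 1.821.
Rounding up gives 2, 4, 1, 6, 2 = 15 seats, so the divisor must be adjusted.
With modified divisor 212700: modified quotas North 1.373, South 2.602, East 0.698, West 4.444, Central 1.485.
Rounding up: North 2, South 3, East 1, West 5, Central 2 (total 13).
West receives 5.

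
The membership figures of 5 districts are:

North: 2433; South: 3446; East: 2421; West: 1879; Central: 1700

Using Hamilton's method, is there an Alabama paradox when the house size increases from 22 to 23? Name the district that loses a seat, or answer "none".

none

At 22 seats: North 5, South 6, East 5, West 3, Central 3.
At 23 seats: North 5, South 7, East 5, West 3, Central 3.
No district's allocation decreased.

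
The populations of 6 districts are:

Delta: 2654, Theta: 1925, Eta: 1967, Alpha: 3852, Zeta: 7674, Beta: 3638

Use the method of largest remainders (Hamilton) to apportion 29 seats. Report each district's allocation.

Standard divisor: 21710 ÷ 29 ≈ 748.621.
Standard quotas: Delta 3.5452, Theta 2.5714, Eta 2.6275, Alpha 5.1455, Zeta 10.2509, Beta 4.8596.
Lower quotas: Delta 3, Theta 2, Eta 2, Alpha 5, Zeta 10, Beta 4 (sum 26, leaving 3 seats).
Remainders in descending order: Beta 0.8596, Eta 0.6275, Theta 0.5714, Delta 0.5452, Zeta 0.2509, Alpha 0.1455.
The surplus seats go to Beta, Eta, Theta.

Delta 3; Theta 3; Eta 3; Alpha 5; Zeta 10; Beta 5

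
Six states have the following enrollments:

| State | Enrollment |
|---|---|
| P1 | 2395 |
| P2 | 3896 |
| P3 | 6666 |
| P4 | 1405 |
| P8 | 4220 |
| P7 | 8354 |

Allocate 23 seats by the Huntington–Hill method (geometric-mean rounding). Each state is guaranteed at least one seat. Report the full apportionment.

With divisor 1171: modified quotas P1 2.045, P2 3.327, P3 5.693, P4 1.200, P8 3.604, P7 7.134.
Geometric-mean thresholds: P1 √(2·3)=2.449, P2 √(3·4)=3.464, P3 √(5·6)=5.477, P4 √(1·2)=1.414, P8 √(3·4)=3.464, P7 √(7·8)=7.483.
Each quota rounded against its threshold gives P1 2, P2 3, P3 6, P4 1, P8 4, P7 7 (total 23).

P1 2, P2 3, P3 6, P4 1, P8 4, P7 7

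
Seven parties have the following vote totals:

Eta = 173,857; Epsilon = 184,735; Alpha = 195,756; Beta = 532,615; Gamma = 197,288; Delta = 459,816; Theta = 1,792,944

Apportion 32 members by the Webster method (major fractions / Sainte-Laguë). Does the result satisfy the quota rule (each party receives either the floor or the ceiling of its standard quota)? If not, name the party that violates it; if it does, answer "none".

Theta

Standard quotas: Eta 1.573, Epsilon 1.671, Alpha 1.771, Beta 4.819, Gamma 1.785, Delta 4.160, Theta 16.221.
Webster allocation: Eta 2, Epsilon 2, Alpha 2, Beta 5, Gamma 2, Delta 4, Theta 15.
Theta has quota 16.221 (lower 16, upper 17) but receives 15 — outside the quota interval.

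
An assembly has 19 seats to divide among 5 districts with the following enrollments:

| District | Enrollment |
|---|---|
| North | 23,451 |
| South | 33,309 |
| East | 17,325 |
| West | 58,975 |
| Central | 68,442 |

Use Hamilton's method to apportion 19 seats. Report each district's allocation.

Standard divisor: 201502 ÷ 19 ≈ 10605.368.
Standard quotas: North 2.2112, South 3.1408, East 1.6336, West 5.5609, Central 6.4535.
Lower quotas: North 2, South 3, East 1, West 5, Central 6 (sum 17, leaving 2 seats).
Remainders in descending order: East 0.6336, West 0.5609, Central 0.4535, North 0.2112, South 0.1408.
Largest remainders: East, West receive the extra seats.

North 2; South 3; East 2; West 6; Central 6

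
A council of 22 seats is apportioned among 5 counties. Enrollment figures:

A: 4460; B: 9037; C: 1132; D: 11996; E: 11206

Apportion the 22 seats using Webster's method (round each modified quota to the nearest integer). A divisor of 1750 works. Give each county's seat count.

A=3, B=5, C=1, D=7, E=6

With modified divisor 1750: modified quotas A 2.549, B 5.164, C 0.647, D 6.855, E 6.403.
Rounding to the nearest integer: A 3, B 5, C 1, D 7, E 6 (total 22).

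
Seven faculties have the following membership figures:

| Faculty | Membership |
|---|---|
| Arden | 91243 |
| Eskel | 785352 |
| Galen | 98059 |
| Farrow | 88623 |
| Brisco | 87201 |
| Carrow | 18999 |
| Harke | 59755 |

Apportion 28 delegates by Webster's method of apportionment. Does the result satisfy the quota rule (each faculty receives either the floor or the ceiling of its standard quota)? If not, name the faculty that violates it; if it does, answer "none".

Standard quotas: Arden 2.078, Eskel 17.889, Galen 2.234, Farrow 2.019, Brisco 1.986, Carrow 0.433, Harke 1.361.
Webster allocation: Arden 2, Eskel 19, Galen 2, Farrow 2, Brisco 2, Carrow 0, Harke 1.
Eskel has quota 17.889 (lower 17, upper 18) but receives 19 — outside the quota interval.

Eskel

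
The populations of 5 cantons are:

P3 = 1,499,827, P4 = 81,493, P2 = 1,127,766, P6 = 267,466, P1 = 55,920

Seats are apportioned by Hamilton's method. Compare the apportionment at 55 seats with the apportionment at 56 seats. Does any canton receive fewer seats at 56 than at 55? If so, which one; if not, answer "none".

P4

At 55 seats: P3 27, P4 2, P2 20, P6 5, P1 1.
At 56 seats: P3 28, P4 1, P2 21, P6 5, P1 1.
P4 drops from 2 to 1.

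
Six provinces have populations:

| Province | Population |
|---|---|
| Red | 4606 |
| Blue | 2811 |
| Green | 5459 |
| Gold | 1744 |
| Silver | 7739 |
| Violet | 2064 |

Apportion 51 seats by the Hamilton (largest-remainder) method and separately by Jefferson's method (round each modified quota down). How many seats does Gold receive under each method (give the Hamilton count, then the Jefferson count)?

4 and 3

Hamilton: Red 10, Blue 6, Green 11, Gold 4, Silver 16, Violet 4.
Jefferson: Red 10, Blue 6, Green 11, Gold 3, Silver 17, Violet 4.
Gold gets 4 under Hamilton and 3 under Jefferson.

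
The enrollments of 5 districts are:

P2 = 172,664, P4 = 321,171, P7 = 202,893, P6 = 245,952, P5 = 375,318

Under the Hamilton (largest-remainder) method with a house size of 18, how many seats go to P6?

The standard divisor is 1317998/18 ≈ 73222.111.
Standard quotas: P2 2.3581, P4 4.3863, P7 2.7709, P6 3.3590, P5 5.1257.
Lower quotas: P2 2, P4 4, P7 2, P6 3, P5 5 (sum 16, leaving 2 seats).
Remainders in descending order: P7 0.7709, P4 0.3863, P6 0.3590, P2 0.3581, P5 0.1257.
Largest remainders: P7, P4 receive the extra seats.
P6 receives 3.

3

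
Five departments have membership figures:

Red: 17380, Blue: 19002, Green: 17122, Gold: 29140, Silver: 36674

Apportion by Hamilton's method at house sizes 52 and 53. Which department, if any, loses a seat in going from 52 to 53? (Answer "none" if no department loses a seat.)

At 52 seats: Red 8, Blue 8, Green 7, Gold 13, Silver 16.
At 53 seats: Red 8, Blue 8, Green 8, Gold 13, Silver 16.
No department's allocation decreased.

none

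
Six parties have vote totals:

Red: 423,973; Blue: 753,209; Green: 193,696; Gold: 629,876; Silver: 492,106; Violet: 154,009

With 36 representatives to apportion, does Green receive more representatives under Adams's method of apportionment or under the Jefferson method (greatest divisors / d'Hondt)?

Adams

Adams: Red 6, Blue 10, Green 3, Gold 8, Silver 7, Violet 2.
Jefferson: Red 6, Blue 10, Green 2, Gold 9, Silver 7, Violet 2.
Green gets 3 under Adams and 2 under Jefferson.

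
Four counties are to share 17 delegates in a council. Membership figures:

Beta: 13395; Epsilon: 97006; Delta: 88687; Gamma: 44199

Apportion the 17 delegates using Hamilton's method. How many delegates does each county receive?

Beta 1, Epsilon 7, Delta 6, Gamma 3

Standard divisor: 243287 ÷ 17 = 14311.
Standard quotas: Beta 0.9360, Epsilon 6.7784, Delta 6.1971, Gamma 3.0885.
Lower quotas: Beta 0, Epsilon 6, Delta 6, Gamma 3 (sum 15, leaving 2 seats).
Remainders in descending order: Beta 0.9360, Epsilon 0.7784, Delta 0.1971, Gamma 0.0885.
The surplus seats go to Beta, Epsilon.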